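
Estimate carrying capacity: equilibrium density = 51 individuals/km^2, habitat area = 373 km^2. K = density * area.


K = 51 * 373 = 19023 individuals

19023 individuals


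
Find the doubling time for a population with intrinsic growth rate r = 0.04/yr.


td = ln(2) / 0.04 = 0.693147 / 0.04 = 17.3287 ≈ 17.3 years

17.3 years


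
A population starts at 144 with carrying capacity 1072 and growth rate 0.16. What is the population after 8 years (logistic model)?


(K - N0)/N0 = (1072 - 144)/144 = 928/144 = 6.44444
r*t = 0.16 * 8 = 1.28; exp(-1.28) = 0.278037
6.44444 * 0.278037 = 1.79179
1 + 1.79179 = 2.79179
N = 1072 / 2.79179 = 383.983 ≈ 384

384


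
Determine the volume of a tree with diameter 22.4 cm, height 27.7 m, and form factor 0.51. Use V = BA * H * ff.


(D/200)^2 = (22.4/200)^2 = 0.112^2 = 0.012544
BA = 3.141593 * 0.012544 = 0.0394081 m^2
V = 0.0394081 * 27.7 * 0.51 = 0.556718 ≈ 0.557 m^3

0.557 m^3


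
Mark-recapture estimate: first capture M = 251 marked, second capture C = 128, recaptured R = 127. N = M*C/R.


N = M * C / R = 251 * 128 / 127 = 32128 / 127 = 252.98 ≈ 253

253 individuals


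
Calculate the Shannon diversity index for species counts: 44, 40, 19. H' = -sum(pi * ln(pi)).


Total N = 44 + 40 + 19 = 103
Per-species terms:
  p = 44/103 = 0.427184; ln(p) = -0.850540; p*ln(p) = 0.427184 * (-0.850540) = -0.363337
  p = 40/103 = 0.388350; ln(p) = -0.945848; p*ln(p) = 0.388350 * (-0.945848) = -0.367320
  p = 19/103 = 0.184466; ln(p) = -1.690290; p*ln(p) = 0.184466 * (-1.690290) = -0.311801
sum(p*ln(p)) = (-0.363337) + (-0.367320) + (-0.311801) = -1.042458
H' = -(-1.042458) = 1.042458 ≈ 1.0425

1.0425


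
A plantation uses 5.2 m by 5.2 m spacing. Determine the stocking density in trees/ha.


N = 10000 / 5.2^2 = 10000 / 27.04 = 369.822 ≈ 370 trees/ha

370 trees/ha


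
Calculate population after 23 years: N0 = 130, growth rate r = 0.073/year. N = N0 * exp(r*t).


r*t = 0.073 * 23 = 1.679
exp(1.679) = 5.36019
N = 130 * 5.36019 = 696.825 ≈ 697

697


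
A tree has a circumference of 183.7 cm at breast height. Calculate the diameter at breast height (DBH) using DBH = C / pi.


DBH = C / pi = 183.7 / 3.141593 = 58.4735 ≈ 58.47 cm

58.47 cm


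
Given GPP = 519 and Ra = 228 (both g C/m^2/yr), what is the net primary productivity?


NPP = GPP - Ra = 519 - 228 = 291 g C/m^2/yr

291 g C/m^2/yr


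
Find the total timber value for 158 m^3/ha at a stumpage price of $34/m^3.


Value = 158 * 34 = $5372/ha

$5372/ha


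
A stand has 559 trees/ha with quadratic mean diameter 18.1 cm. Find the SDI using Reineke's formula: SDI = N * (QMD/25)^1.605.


QMD/25 = 18.1/25 = 0.724
(0.724)^1.605 = exp(1.605 * ln(0.724)) = exp(1.605 * (-0.322964)) = exp(-0.518357) = 0.595498
SDI = 559 * 0.595498 = 332.883 ≈ 333

333


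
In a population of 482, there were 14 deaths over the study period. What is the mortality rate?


Mortality rate = 14 / 482 = 0.029046 ≈ 0.0290

0.0290


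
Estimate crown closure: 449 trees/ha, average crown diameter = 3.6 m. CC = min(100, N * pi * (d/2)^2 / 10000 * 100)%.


(d/2)^2 = (3.6/2)^2 = 1.8^2 = 3.24
Crown area = 3.141593 * 3.24 = 10.1788 m^2
N * area / 10000 * 100 = 449 * 10.1788 / 10000 * 100 = 45.7028
CC = min(100, 45.7028) = 45.7028 ≈ 45.7%

45.7%


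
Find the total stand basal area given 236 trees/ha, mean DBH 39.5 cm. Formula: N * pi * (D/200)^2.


(D/200)^2 = (39.5/200)^2 = 0.1975^2 = 0.03900625
Individual BA = 3.141593 * 0.03900625 = 0.122542 m^2
Stand BA = 236 * 0.122542 = 28.9199 ≈ 28.92 m^2/ha

28.92 m^2/ha


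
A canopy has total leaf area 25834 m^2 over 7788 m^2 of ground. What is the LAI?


LAI = 25834 / 7788 = 3.3172 ≈ 3.32

3.32


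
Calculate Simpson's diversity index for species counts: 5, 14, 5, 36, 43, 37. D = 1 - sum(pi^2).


Total N = 5 + 14 + 5 + 36 + 43 + 37 = 140
Per-species terms:
  p = 5/140 = 0.035714; p^2 = 0.035714^2 = 0.001275
  p = 14/140 = 0.100000; p^2 = 0.100000^2 = 0.010000
  p = 5/140 = 0.035714; p^2 = 0.035714^2 = 0.001275
  p = 36/140 = 0.257143; p^2 = 0.257143^2 = 0.066123
  p = 43/140 = 0.307143; p^2 = 0.307143^2 = 0.094337
  p = 37/140 = 0.264286; p^2 = 0.264286^2 = 0.069847
sum(p^2) = 0.001275 + 0.010000 + 0.001275 + 0.066123 + 0.094337 + 0.069847 = 0.242857
D = 1 - 0.242857 = 0.757143 ≈ 0.7571

0.7571


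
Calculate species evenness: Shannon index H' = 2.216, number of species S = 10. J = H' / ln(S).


ln(10) = 2.30259
J = H' / ln(S) = 2.216 / 2.30259 = 0.962395 ≈ 0.9624

0.9624


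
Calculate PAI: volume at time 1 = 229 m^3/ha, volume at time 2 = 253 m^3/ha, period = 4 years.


PAI = (V2 - V1) / period = (253 - 229) / 4 = 24 / 4 = 6.00 m^3/ha/yr

6.00 m^3/ha/yr


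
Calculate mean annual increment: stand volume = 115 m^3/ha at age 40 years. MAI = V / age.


MAI = 115 / 40 = 2.8750 ≈ 2.88 m^3/ha/yr

2.88 m^3/ha/yr


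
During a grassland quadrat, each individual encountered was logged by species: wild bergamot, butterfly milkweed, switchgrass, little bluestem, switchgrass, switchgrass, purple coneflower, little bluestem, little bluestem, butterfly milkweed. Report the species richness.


Total individuals logged = 10
Distinct species (count of individuals): wild bergamot (1), butterfly milkweed (2), switchgrass (3), little bluestem (3), purple coneflower (1)
Species richness = number of distinct species = 5

5


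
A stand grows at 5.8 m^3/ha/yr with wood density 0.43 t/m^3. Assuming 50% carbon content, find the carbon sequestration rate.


C = 5.8 * 0.43 * 0.5 = 1.247 ≈ 1.25 t C/ha/yr

1.25 t C/ha/yr


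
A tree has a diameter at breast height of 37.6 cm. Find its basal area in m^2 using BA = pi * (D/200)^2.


D/200 = 37.6/200 = 0.188 m
(D/200)^2 = 0.188^2 = 0.035344
BA = 3.141593 * 0.035344 = 0.111036 ≈ 0.1110 m^2

0.1110 m^2


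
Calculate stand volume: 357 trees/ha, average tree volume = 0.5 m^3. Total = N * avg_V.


V_stand = 357 * 0.5 = 178.5 m^3/ha

178.5 m^3/ha


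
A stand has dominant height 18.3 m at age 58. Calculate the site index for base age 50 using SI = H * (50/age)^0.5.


50/58 = 0.862069
(0.862069)^0.5 = 0.928477
SI = 18.3 * 0.928477 = 16.9911 ≈ 17.0 m

17.0 m


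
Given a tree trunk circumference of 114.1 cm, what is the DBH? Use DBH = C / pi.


DBH = C / pi = 114.1 / 3.141593 = 36.3192 ≈ 36.32 cm

36.32 cm


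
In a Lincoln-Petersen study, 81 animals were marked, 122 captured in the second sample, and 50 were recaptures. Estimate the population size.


N = M * C / R = 81 * 122 / 50 = 9882 / 50 = 197.64 ≈ 198

198 individuals


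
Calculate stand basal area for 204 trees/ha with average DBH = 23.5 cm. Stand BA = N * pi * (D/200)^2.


(D/200)^2 = (23.5/200)^2 = 0.1175^2 = 0.01380625
Individual BA = 3.141593 * 0.01380625 = 0.0433736 m^2
Stand BA = 204 * 0.0433736 = 8.84821 ≈ 8.85 m^2/ha

8.85 m^2/ha


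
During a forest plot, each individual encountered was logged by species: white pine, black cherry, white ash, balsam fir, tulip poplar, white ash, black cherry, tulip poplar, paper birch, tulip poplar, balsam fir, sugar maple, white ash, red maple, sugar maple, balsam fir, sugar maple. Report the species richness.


Total individuals logged = 17
Distinct species (count of individuals): white pine (1), black cherry (2), white ash (3), balsam fir (3), tulip poplar (3), paper birch (1), sugar maple (3), red maple (1)
Species richness = number of distinct species = 8

8


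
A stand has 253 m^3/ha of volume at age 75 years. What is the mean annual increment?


MAI = 253 / 75 = 3.3733 ≈ 3.37 m^3/ha/yr

3.37 m^3/ha/yr


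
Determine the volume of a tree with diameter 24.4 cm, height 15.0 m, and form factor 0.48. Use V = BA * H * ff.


(D/200)^2 = (24.4/200)^2 = 0.122^2 = 0.014884
BA = 3.141593 * 0.014884 = 0.0467595 m^2
V = 0.0467595 * 15.0 * 0.48 = 0.336668 ≈ 0.337 m^3

0.337 m^3


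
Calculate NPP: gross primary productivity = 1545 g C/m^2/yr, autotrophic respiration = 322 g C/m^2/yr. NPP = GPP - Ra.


NPP = GPP - Ra = 1545 - 322 = 1223 g C/m^2/yr

1223 g C/m^2/yr


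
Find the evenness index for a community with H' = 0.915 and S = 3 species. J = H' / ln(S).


ln(3) = 1.09861
J = H' / ln(S) = 0.915 / 1.09861 = 0.832871 ≈ 0.8329

0.8329


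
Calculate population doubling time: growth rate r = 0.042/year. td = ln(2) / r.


td = ln(2) / 0.042 = 0.693147 / 0.042 = 16.5035 ≈ 16.5 years

16.5 years


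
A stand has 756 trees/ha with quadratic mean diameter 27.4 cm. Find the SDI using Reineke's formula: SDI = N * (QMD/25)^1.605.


QMD/25 = 27.4/25 = 1.096
(1.096)^1.605 = exp(1.605 * ln(1.096)) = exp(1.605 * 0.0916672) = exp(0.147126) = 1.15850
SDI = 756 * 1.15850 = 875.826 ≈ 876

876


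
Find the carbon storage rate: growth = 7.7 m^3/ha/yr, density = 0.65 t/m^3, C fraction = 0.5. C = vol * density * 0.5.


C = 7.7 * 0.65 * 0.5 = 2.5025 ≈ 2.50 t C/ha/yr

2.50 t C/ha/yr


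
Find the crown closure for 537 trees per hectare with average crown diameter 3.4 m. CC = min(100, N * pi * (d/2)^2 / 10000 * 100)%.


(d/2)^2 = (3.4/2)^2 = 1.7^2 = 2.89
Crown area = 3.141593 * 2.89 = 9.07920 m^2
N * area / 10000 * 100 = 537 * 9.07920 / 10000 * 100 = 48.7553
CC = min(100, 48.7553) = 48.7553 ≈ 48.8%

48.8%


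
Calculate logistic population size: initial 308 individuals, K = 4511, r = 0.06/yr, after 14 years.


(K - N0)/N0 = (4511 - 308)/308 = 4203/308 = 13.6461
r*t = 0.06 * 14 = 0.84; exp(-0.84) = 0.431711
13.6461 * 0.431711 = 5.89117
1 + 5.89117 = 6.89117
N = 4511 / 6.89117 = 654.606 ≈ 655

655


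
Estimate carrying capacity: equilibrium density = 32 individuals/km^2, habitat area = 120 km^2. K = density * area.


K = 32 * 120 = 3840 individuals

3840 individuals


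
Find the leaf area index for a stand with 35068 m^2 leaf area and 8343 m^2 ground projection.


LAI = 35068 / 8343 = 4.2033 ≈ 4.20

4.20


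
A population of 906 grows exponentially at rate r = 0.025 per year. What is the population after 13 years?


r*t = 0.025 * 13 = 0.325
exp(0.325) = 1.38403
N = 906 * 1.38403 = 1253.93 ≈ 1254

1254


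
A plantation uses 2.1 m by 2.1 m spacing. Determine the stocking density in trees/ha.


N = 10000 / 2.1^2 = 10000 / 4.41 = 2267.57 ≈ 2268 trees/ha

2268 trees/ha


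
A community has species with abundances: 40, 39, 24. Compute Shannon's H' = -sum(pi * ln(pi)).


Total N = 40 + 39 + 24 = 103
Per-species terms:
  p = 40/103 = 0.388350; ln(p) = -0.945848; p*ln(p) = 0.388350 * (-0.945848) = -0.367320
  p = 39/103 = 0.378641; ln(p) = -0.971167; p*ln(p) = 0.378641 * (-0.971167) = -0.367724
  p = 24/103 = 0.233010; ln(p) = -1.456674; p*ln(p) = 0.233010 * (-1.456674) = -0.339420
sum(p*ln(p)) = (-0.367320) + (-0.367724) + (-0.339420) = -1.074464
H' = -(-1.074464) = 1.074464 ≈ 1.0745

1.0745


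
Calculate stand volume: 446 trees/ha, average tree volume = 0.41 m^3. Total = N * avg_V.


V_stand = 446 * 0.41 = 182.86 ≈ 182.9 m^3/ha

182.9 m^3/ha


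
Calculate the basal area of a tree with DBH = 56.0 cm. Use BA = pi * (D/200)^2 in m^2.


D/200 = 56.0/200 = 0.28 m
(D/200)^2 = 0.28^2 = 0.0784
BA = 3.141593 * 0.0784 = 0.246301 ≈ 0.2463 m^2

0.2463 m^2


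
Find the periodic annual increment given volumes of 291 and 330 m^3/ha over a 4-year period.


PAI = (V2 - V1) / period = (330 - 291) / 4 = 39 / 4 = 9.75 m^3/ha/yr

9.75 m^3/ha/yr


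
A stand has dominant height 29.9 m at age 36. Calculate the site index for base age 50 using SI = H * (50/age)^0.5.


50/36 = 1.38889
(1.38889)^0.5 = 1.17851
SI = 29.9 * 1.17851 = 35.2374 ≈ 35.2 m

35.2 m


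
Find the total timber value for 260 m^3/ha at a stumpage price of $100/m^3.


Value = 260 * 100 = $26000/ha

$26000/ha


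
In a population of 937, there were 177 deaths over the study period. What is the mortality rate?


Mortality rate = 177 / 937 = 0.188901 ≈ 0.1889

0.1889


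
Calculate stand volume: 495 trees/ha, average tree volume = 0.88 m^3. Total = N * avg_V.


V_stand = 495 * 0.88 = 435.6 m^3/ha

435.6 m^3/ha


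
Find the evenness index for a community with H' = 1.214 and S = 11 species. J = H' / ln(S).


ln(11) = 2.39790
J = H' / ln(S) = 1.214 / 2.39790 = 0.506276 ≈ 0.5063

0.5063


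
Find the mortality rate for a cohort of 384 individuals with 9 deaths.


Mortality rate = 9 / 384 = 0.023438 ≈ 0.0234

0.0234


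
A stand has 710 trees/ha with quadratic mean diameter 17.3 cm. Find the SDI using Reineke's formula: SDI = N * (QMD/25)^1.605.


QMD/25 = 17.3/25 = 0.692
(0.692)^1.605 = exp(1.605 * ln(0.692)) = exp(1.605 * (-0.368169)) = exp(-0.590911) = 0.553823
SDI = 710 * 0.553823 = 393.214 ≈ 393

393


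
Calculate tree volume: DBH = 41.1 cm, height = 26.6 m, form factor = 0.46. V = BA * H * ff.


(D/200)^2 = (41.1/200)^2 = 0.2055^2 = 0.04223025
BA = 3.141593 * 0.04223025 = 0.132670 m^2
V = 0.132670 * 26.6 * 0.46 = 1.62335 ≈ 1.623 m^3

1.623 m^3


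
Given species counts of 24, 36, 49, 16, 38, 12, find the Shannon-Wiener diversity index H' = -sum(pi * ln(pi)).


Total N = 24 + 36 + 49 + 16 + 38 + 12 = 175
Per-species terms:
  p = 24/175 = 0.137143; ln(p) = -1.986731; p*ln(p) = 0.137143 * (-1.986731) = -0.272466
  p = 36/175 = 0.205714; ln(p) = -1.581268; p*ln(p) = 0.205714 * (-1.581268) = -0.325289
  p = 49/175 = 0.280000; ln(p) = -1.272966; p*ln(p) = 0.280000 * (-1.272966) = -0.356430
  p = 16/175 = 0.091429; ln(p) = -2.392193; p*ln(p) = 0.091429 * (-2.392193) = -0.218716
  p = 38/175 = 0.217143; ln(p) = -1.527199; p*ln(p) = 0.217143 * (-1.527199) = -0.331621
  p = 12/175 = 0.068571; ln(p) = -2.679886; p*ln(p) = 0.068571 * (-2.679886) = -0.183762
sum(p*ln(p)) = (-0.272466) + (-0.325289) + (-0.356430) + (-0.218716) + (-0.331621) + (-0.183762) = -1.688284
H' = -(-1.688284) = 1.688284 ≈ 1.6883

1.6883


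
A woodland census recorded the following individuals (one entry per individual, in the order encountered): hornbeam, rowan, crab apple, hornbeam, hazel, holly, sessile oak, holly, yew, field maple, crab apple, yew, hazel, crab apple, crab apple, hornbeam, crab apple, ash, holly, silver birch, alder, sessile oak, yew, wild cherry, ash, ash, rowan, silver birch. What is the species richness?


Total individuals logged = 28
Distinct species (count of individuals): hornbeam (3), rowan (2), crab apple (5), hazel (2), holly (3), sessile oak (2), yew (3), field maple (1), ash (3), silver birch (2), alder (1), wild cherry (1)
Species richness = number of distinct species = 12

12


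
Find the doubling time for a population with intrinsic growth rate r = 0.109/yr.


td = ln(2) / 0.109 = 0.693147 / 0.109 = 6.35915 ≈ 6.4 years

6.4 years


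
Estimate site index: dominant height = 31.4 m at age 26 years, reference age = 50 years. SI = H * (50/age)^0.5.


50/26 = 1.92308
(1.92308)^0.5 = 1.38675
SI = 31.4 * 1.38675 = 43.5440 ≈ 43.5 m

43.5 m


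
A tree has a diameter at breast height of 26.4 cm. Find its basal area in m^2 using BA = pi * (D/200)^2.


D/200 = 26.4/200 = 0.132 m
(D/200)^2 = 0.132^2 = 0.017424
BA = 3.141593 * 0.017424 = 0.0547391 ≈ 0.0547 m^2

0.0547 m^2


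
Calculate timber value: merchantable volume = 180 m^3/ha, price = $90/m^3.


Value = 180 * 90 = $16200/ha

$16200/ha


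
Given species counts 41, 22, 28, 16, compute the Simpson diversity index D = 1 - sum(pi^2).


Total N = 41 + 22 + 28 + 16 = 107
Per-species terms:
  p = 41/107 = 0.383178; p^2 = 0.383178^2 = 0.146825
  p = 22/107 = 0.205607; p^2 = 0.205607^2 = 0.042274
  p = 28/107 = 0.261682; p^2 = 0.261682^2 = 0.068477
  p = 16/107 = 0.149533; p^2 = 0.149533^2 = 0.022360
sum(p^2) = 0.146825 + 0.042274 + 0.068477 + 0.022360 = 0.279936
D = 1 - 0.279936 = 0.720064 ≈ 0.7201

0.7201


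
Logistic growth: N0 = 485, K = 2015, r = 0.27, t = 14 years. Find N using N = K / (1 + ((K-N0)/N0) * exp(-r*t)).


(K - N0)/N0 = (2015 - 485)/485 = 1530/485 = 3.15464
r*t = 0.27 * 14 = 3.78; exp(-3.78) = 0.0228227
3.15464 * 0.0228227 = 0.0719974
1 + 0.0719974 = 1.07200
N = 2015 / 1.07200 = 1879.66 ≈ 1880

1880


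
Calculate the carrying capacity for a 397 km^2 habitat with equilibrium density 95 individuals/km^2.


K = 95 * 397 = 37715 individuals

37715 individuals


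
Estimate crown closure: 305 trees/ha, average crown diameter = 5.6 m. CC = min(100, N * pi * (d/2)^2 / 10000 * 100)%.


(d/2)^2 = (5.6/2)^2 = 2.8^2 = 7.84
Crown area = 3.141593 * 7.84 = 24.6301 m^2
N * area / 10000 * 100 = 305 * 24.6301 / 10000 * 100 = 75.1218
CC = min(100, 75.1218) = 75.1218 ≈ 75.1%

75.1%


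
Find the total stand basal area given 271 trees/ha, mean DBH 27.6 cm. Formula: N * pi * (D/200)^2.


(D/200)^2 = (27.6/200)^2 = 0.138^2 = 0.019044
Individual BA = 3.141593 * 0.019044 = 0.0598285 m^2
Stand BA = 271 * 0.0598285 = 16.2135 ≈ 16.21 m^2/ha

16.21 m^2/ha


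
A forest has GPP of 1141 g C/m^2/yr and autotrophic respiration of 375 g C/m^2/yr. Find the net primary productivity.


NPP = GPP - Ra = 1141 - 375 = 766 g C/m^2/yr

766 g C/m^2/yr


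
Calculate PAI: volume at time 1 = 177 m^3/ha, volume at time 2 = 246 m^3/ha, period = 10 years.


PAI = (V2 - V1) / period = (246 - 177) / 10 = 69 / 10 = 6.90 m^3/ha/yr

6.90 m^3/ha/yr


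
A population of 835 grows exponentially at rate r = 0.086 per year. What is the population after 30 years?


r*t = 0.086 * 30 = 2.58
exp(2.58) = 13.1971
N = 835 * 13.1971 = 11019.6 ≈ 11020

11020


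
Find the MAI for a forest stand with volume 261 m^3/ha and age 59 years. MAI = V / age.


MAI = 261 / 59 = 4.4237 ≈ 4.42 m^3/ha/yr

4.42 m^3/ha/yr


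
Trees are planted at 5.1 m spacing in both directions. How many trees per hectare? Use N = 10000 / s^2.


N = 10000 / 5.1^2 = 10000 / 26.01 = 384.468 ≈ 384 trees/ha

384 trees/ha


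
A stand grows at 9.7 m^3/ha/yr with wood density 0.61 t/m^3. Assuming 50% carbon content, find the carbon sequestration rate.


C = 9.7 * 0.61 * 0.5 = 2.9585 ≈ 2.96 t C/ha/yr

2.96 t C/ha/yr


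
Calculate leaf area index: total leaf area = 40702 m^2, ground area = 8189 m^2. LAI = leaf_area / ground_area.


LAI = 40702 / 8189 = 4.9703 ≈ 4.97

4.97


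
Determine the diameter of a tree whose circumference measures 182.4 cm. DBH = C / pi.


DBH = C / pi = 182.4 / 3.141593 = 58.0597 ≈ 58.06 cm

58.06 cm


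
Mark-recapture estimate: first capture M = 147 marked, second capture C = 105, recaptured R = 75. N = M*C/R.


N = M * C / R = 147 * 105 / 75 = 15435 / 75 = 205.80 ≈ 206

206 individuals


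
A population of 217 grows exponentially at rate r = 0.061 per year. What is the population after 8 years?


r*t = 0.061 * 8 = 0.488
exp(0.488) = 1.62905
N = 217 * 1.62905 = 353.504 ≈ 354

354


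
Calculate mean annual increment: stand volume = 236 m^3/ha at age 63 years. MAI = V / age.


MAI = 236 / 63 = 3.7460 ≈ 3.75 m^3/ha/yr

3.75 m^3/ha/yr


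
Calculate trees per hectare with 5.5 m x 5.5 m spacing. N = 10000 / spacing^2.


N = 10000 / 5.5^2 = 10000 / 30.25 = 330.579 ≈ 331 trees/ha

331 trees/ha


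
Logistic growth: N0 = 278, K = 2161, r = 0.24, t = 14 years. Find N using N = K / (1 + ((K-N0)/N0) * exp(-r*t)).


(K - N0)/N0 = (2161 - 278)/278 = 1883/278 = 6.77338
r*t = 0.24 * 14 = 3.36; exp(-3.36) = 0.0347353
6.77338 * 0.0347353 = 0.235275
1 + 0.235275 = 1.23528
N = 2161 / 1.23528 = 1749.40 ≈ 1749

1749


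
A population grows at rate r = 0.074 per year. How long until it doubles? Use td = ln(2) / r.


td = ln(2) / 0.074 = 0.693147 / 0.074 = 9.36685 ≈ 9.4 years

9.4 years


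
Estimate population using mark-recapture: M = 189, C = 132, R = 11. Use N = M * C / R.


N = M * C / R = 189 * 132 / 11 = 24948 / 11 = 2268

2268 individuals


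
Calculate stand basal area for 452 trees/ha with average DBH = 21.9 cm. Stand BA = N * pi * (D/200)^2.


(D/200)^2 = (21.9/200)^2 = 0.1095^2 = 0.01199025
Individual BA = 3.141593 * 0.01199025 = 0.0376685 m^2
Stand BA = 452 * 0.0376685 = 17.0262 ≈ 17.03 m^2/ha

17.03 m^2/ha


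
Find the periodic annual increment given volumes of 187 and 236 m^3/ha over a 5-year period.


PAI = (V2 - V1) / period = (236 - 187) / 5 = 49 / 5 = 9.80 m^3/ha/yr

9.80 m^3/ha/yr


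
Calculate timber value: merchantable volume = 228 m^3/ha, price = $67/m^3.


Value = 228 * 67 = $15276/ha

$15276/ha


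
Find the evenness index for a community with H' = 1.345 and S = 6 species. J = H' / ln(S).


ln(6) = 1.79176
J = H' / ln(S) = 1.345 / 1.79176 = 0.750659 ≈ 0.7507

0.7507


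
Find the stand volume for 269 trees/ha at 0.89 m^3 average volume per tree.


V_stand = 269 * 0.89 = 239.41 ≈ 239.4 m^3/ha

239.4 m^3/ha


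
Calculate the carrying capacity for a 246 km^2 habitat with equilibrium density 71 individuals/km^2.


K = 71 * 246 = 17466 individuals

17466 individuals


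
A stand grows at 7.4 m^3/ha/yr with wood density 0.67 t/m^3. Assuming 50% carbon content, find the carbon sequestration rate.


C = 7.4 * 0.67 * 0.5 = 2.479 ≈ 2.48 t C/ha/yr

2.48 t C/ha/yr


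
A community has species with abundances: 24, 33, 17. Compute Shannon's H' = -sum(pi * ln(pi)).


Total N = 24 + 33 + 17 = 74
Per-species terms:
  p = 24/74 = 0.324324; ln(p) = -1.126012; p*ln(p) = 0.324324 * (-1.126012) = -0.365193
  p = 33/74 = 0.445946; ln(p) = -0.807557; p*ln(p) = 0.445946 * (-0.807557) = -0.360127
  p = 17/74 = 0.229730; ln(p) = -1.470851; p*ln(p) = 0.229730 * (-1.470851) = -0.337899
sum(p*ln(p)) = (-0.365193) + (-0.360127) + (-0.337899) = -1.063219
H' = -(-1.063219) = 1.063219 ≈ 1.0632

1.0632


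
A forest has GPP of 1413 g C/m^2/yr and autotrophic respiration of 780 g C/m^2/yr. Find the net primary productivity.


NPP = GPP - Ra = 1413 - 780 = 633 g C/m^2/yr

633 g C/m^2/yr


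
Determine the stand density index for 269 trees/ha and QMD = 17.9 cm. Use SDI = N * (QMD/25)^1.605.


QMD/25 = 17.9/25 = 0.716
(0.716)^1.605 = exp(1.605 * ln(0.716)) = exp(1.605 * (-0.334075)) = exp(-0.536190) = 0.584973
SDI = 269 * 0.584973 = 157.358 ≈ 157

157


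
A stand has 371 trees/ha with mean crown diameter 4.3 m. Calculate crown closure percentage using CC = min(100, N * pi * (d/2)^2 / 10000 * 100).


(d/2)^2 = (4.3/2)^2 = 2.15^2 = 4.6225
Crown area = 3.141593 * 4.6225 = 14.5220 m^2
N * area / 10000 * 100 = 371 * 14.5220 / 10000 * 100 = 53.8766
CC = min(100, 53.8766) = 53.8766 ≈ 53.9%

53.9%


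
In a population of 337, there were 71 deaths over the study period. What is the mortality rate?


Mortality rate = 71 / 337 = 0.210682 ≈ 0.2107

0.2107


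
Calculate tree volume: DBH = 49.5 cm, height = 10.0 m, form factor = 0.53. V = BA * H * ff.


(D/200)^2 = (49.5/200)^2 = 0.2475^2 = 0.06125625
BA = 3.141593 * 0.06125625 = 0.192442 m^2
V = 0.192442 * 10.0 * 0.53 = 1.01994 ≈ 1.020 m^3

1.020 m^3


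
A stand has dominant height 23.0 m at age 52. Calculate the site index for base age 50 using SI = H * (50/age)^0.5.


50/52 = 0.961538
(0.961538)^0.5 = 0.980580
SI = 23.0 * 0.980580 = 22.5533 ≈ 22.6 m

22.6 m


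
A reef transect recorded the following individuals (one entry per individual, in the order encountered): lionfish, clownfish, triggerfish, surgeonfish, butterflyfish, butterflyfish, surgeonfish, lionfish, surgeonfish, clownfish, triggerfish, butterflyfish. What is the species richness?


Total individuals logged = 12
Distinct species (count of individuals): lionfish (2), clownfish (2), triggerfish (2), surgeonfish (3), butterflyfish (3)
Species richness = number of distinct species = 5

5


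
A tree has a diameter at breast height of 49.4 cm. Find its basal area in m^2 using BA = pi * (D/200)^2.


D/200 = 49.4/200 = 0.247 m
(D/200)^2 = 0.247^2 = 0.061009
BA = 3.141593 * 0.061009 = 0.191665 ≈ 0.1917 m^2

0.1917 m^2


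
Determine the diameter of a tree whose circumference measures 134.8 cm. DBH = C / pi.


DBH = C / pi = 134.8 / 3.141593 = 42.9082 ≈ 42.91 cm

42.91 cm


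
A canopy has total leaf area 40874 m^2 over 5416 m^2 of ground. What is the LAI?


LAI = 40874 / 5416 = 7.5469 ≈ 7.55

7.55


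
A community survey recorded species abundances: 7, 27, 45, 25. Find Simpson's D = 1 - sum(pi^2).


Total N = 7 + 27 + 45 + 25 = 104
Per-species terms:
  p = 7/104 = 0.067308; p^2 = 0.067308^2 = 0.004530
  p = 27/104 = 0.259615; p^2 = 0.259615^2 = 0.067400
  p = 45/104 = 0.432692; p^2 = 0.432692^2 = 0.187222
  p = 25/104 = 0.240385; p^2 = 0.240385^2 = 0.057785
sum(p^2) = 0.004530 + 0.067400 + 0.187222 + 0.057785 = 0.316937
D = 1 - 0.316937 = 0.683063 ≈ 0.6831

0.6831


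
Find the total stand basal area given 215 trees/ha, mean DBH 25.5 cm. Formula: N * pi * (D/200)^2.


(D/200)^2 = (25.5/200)^2 = 0.1275^2 = 0.01625625
Individual BA = 3.141593 * 0.01625625 = 0.0510705 m^2
Stand BA = 215 * 0.0510705 = 10.9802 ≈ 10.98 m^2/ha

10.98 m^2/ha


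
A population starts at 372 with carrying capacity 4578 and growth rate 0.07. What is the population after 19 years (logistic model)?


(K - N0)/N0 = (4578 - 372)/372 = 4206/372 = 11.3065
r*t = 0.07 * 19 = 1.33; exp(-1.33) = 0.264477
11.3065 * 0.264477 = 2.99031
1 + 2.99031 = 3.99031
N = 4578 / 3.99031 = 1147.28 ≈ 1147

1147


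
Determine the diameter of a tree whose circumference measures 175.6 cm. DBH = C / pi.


DBH = C / pi = 175.6 / 3.141593 = 55.8952 ≈ 55.90 cm

55.90 cm


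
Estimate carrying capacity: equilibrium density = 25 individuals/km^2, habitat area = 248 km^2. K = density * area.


K = 25 * 248 = 6200 individuals

6200 individuals


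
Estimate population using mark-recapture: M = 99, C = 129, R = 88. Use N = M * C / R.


N = M * C / R = 99 * 129 / 88 = 12771 / 88 = 145.13 ≈ 145

145 individuals


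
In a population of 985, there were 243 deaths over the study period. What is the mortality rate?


Mortality rate = 243 / 985 = 0.246701 ≈ 0.2467

0.2467


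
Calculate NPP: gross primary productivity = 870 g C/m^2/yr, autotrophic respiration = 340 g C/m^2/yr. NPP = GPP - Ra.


NPP = GPP - Ra = 870 - 340 = 530 g C/m^2/yr

530 g C/m^2/yr


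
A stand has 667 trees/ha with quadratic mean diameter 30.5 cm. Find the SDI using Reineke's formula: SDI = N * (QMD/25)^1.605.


QMD/25 = 30.5/25 = 1.22
(1.22)^1.605 = exp(1.605 * ln(1.22)) = exp(1.605 * 0.198851) = exp(0.319156) = 1.37597
SDI = 667 * 1.37597 = 917.772 ≈ 918

918


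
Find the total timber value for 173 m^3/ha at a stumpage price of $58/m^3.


Value = 173 * 58 = $10034/ha

$10034/ha


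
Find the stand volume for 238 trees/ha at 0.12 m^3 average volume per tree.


V_stand = 238 * 0.12 = 28.56 ≈ 28.6 m^3/ha

28.6 m^3/ha


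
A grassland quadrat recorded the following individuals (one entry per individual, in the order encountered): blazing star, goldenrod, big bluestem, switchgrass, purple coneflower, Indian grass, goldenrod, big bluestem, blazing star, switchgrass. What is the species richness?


Total individuals logged = 10
Distinct species (count of individuals): blazing star (2), goldenrod (2), big bluestem (2), switchgrass (2), purple coneflower (1), Indian grass (1)
Species richness = number of distinct species = 6

6


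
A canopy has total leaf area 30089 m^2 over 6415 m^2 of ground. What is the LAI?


LAI = 30089 / 6415 = 4.6904 ≈ 4.69

4.69


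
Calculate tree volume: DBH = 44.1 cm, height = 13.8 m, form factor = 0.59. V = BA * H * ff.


(D/200)^2 = (44.1/200)^2 = 0.2205^2 = 0.04862025
BA = 3.141593 * 0.04862025 = 0.152745 m^2
V = 0.152745 * 13.8 * 0.59 = 1.24365 ≈ 1.244 m^3

1.244 m^3


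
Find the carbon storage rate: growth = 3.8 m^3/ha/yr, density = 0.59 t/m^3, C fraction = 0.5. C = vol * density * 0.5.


C = 3.8 * 0.59 * 0.5 = 1.121 ≈ 1.12 t C/ha/yr

1.12 t C/ha/yr


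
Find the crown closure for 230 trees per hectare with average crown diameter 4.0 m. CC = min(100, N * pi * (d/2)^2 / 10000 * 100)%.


(d/2)^2 = (4.0/2)^2 = 2^2 = 4
Crown area = 3.141593 * 4 = 12.5664 m^2
N * area / 10000 * 100 = 230 * 12.5664 / 10000 * 100 = 28.9027
CC = min(100, 28.9027) = 28.9027 ≈ 28.9%

28.9%


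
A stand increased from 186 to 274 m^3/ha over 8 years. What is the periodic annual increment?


PAI = (V2 - V1) / period = (274 - 186) / 8 = 88 / 8 = 11.00 m^3/ha/yr

11.00 m^3/ha/yr


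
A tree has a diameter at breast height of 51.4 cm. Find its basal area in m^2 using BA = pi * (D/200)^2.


D/200 = 51.4/200 = 0.257 m
(D/200)^2 = 0.257^2 = 0.066049
BA = 3.141593 * 0.066049 = 0.207499 ≈ 0.2075 m^2

0.2075 m^2


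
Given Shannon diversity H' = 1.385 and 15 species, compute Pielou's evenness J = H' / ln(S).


ln(15) = 2.70805
J = H' / ln(S) = 1.385 / 2.70805 = 0.511438 ≈ 0.5114

0.5114


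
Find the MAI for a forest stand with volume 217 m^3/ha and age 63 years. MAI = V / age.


MAI = 217 / 63 = 3.4444 ≈ 3.44 m^3/ha/yr

3.44 m^3/ha/yr


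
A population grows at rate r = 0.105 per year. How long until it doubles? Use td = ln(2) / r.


td = ln(2) / 0.105 = 0.693147 / 0.105 = 6.60140 ≈ 6.6 years

6.6 years


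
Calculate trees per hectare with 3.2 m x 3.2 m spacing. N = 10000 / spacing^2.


N = 10000 / 3.2^2 = 10000 / 10.24 = 976.563 ≈ 977 trees/ha

977 trees/ha


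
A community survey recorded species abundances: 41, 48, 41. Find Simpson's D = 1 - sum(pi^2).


Total N = 41 + 48 + 41 = 130
Per-species terms:
  p = 41/130 = 0.315385; p^2 = 0.315385^2 = 0.099468
  p = 48/130 = 0.369231; p^2 = 0.369231^2 = 0.136332
  p = 41/130 = 0.315385; p^2 = 0.315385^2 = 0.099468
sum(p^2) = 0.099468 + 0.136332 + 0.099468 = 0.335268
D = 1 - 0.335268 = 0.664732 ≈ 0.6647

0.6647


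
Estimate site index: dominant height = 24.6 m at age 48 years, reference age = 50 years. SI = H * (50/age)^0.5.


50/48 = 1.04167
(1.04167)^0.5 = 1.02062
SI = 24.6 * 1.02062 = 25.1073 ≈ 25.1 m

25.1 m


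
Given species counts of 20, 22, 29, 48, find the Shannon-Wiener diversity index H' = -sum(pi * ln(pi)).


Total N = 20 + 22 + 29 + 48 = 119
Per-species terms:
  p = 20/119 = 0.168067; ln(p) = -1.783393; p*ln(p) = 0.168067 * (-1.783393) = -0.299730
  p = 22/119 = 0.184874; ln(p) = -1.688081; p*ln(p) = 0.184874 * (-1.688081) = -0.312082
  p = 29/119 = 0.243697; ln(p) = -1.411830; p*ln(p) = 0.243697 * (-1.411830) = -0.344059
  p = 48/119 = 0.403361; ln(p) = -0.907923; p*ln(p) = 0.403361 * (-0.907923) = -0.366221
sum(p*ln(p)) = (-0.299730) + (-0.312082) + (-0.344059) + (-0.366221) = -1.322092
H' = -(-1.322092) = 1.322092 ≈ 1.3221

1.3221


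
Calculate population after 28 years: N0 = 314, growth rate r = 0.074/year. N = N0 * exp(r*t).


r*t = 0.074 * 28 = 2.072
exp(2.072) = 7.94069
N = 314 * 7.94069 = 2493.38 ≈ 2493

2493


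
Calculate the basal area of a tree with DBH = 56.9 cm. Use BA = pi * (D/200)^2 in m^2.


D/200 = 56.9/200 = 0.2845 m
(D/200)^2 = 0.2845^2 = 0.08094025
BA = 3.141593 * 0.08094025 = 0.254281 ≈ 0.2543 m^2

0.2543 m^2


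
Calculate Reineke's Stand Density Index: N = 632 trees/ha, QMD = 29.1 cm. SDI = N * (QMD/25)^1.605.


QMD/25 = 29.1/25 = 1.164
(1.164)^1.605 = exp(1.605 * ln(1.164)) = exp(1.605 * 0.151862) = exp(0.243739) = 1.27601
SDI = 632 * 1.27601 = 806.438 ≈ 806

806


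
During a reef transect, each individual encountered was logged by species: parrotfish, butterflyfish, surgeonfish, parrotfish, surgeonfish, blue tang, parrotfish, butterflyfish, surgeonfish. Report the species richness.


Total individuals logged = 9
Distinct species (count of individuals): parrotfish (3), butterflyfish (2), surgeonfish (3), blue tang (1)
Species richness = number of distinct species = 4

4


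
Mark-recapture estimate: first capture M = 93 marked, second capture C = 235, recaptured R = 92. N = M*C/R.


N = M * C / R = 93 * 235 / 92 = 21855 / 92 = 237.55 ≈ 238

238 individuals


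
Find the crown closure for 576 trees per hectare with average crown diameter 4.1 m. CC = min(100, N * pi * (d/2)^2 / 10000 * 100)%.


(d/2)^2 = (4.1/2)^2 = 2.05^2 = 4.2025
Crown area = 3.141593 * 4.2025 = 13.2025 m^2
N * area / 10000 * 100 = 576 * 13.2025 / 10000 * 100 = 76.0464
CC = min(100, 76.0464) = 76.0464 ≈ 76.0%

76.0%


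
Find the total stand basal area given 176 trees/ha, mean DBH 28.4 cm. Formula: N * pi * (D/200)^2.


(D/200)^2 = (28.4/200)^2 = 0.142^2 = 0.020164
Individual BA = 3.141593 * 0.020164 = 0.0633471 m^2
Stand BA = 176 * 0.0633471 = 11.1491 ≈ 11.15 m^2/ha

11.15 m^2/ha


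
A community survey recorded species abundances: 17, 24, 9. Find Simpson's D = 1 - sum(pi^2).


Total N = 17 + 24 + 9 = 50
Per-species terms:
  p = 17/50 = 0.340000; p^2 = 0.340000^2 = 0.115600
  p = 24/50 = 0.480000; p^2 = 0.480000^2 = 0.230400
  p = 9/50 = 0.180000; p^2 = 0.180000^2 = 0.032400
sum(p^2) = 0.115600 + 0.230400 + 0.032400 = 0.378400
D = 1 - 0.378400 = 0.621600 ≈ 0.6216

0.6216


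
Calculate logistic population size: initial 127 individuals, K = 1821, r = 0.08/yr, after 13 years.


(K - N0)/N0 = (1821 - 127)/127 = 1694/127 = 13.3386
r*t = 0.08 * 13 = 1.04; exp(-1.04) = 0.353455
13.3386 * 0.353455 = 4.71459
1 + 4.71459 = 5.71459
N = 1821 / 5.71459 = 318.658 ≈ 319

319


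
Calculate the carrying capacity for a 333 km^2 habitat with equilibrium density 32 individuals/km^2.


K = 32 * 333 = 10656 individuals

10656 individuals


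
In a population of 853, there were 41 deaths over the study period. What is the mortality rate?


Mortality rate = 41 / 853 = 0.048066 ≈ 0.0481

0.0481


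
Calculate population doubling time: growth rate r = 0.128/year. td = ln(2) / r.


td = ln(2) / 0.128 = 0.693147 / 0.128 = 5.41521 ≈ 5.4 years

5.4 years


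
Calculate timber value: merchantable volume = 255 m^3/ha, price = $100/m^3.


Value = 255 * 100 = $25500/ha

$25500/ha


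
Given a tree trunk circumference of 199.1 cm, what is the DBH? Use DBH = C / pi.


DBH = C / pi = 199.1 / 3.141593 = 63.3755 ≈ 63.38 cm

63.38 cm


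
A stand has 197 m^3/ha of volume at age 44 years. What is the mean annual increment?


MAI = 197 / 44 = 4.4773 ≈ 4.48 m^3/ha/yr

4.48 m^3/ha/yr


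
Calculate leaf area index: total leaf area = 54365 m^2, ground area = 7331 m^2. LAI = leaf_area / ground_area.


LAI = 54365 / 7331 = 7.4158 ≈ 7.42

7.42


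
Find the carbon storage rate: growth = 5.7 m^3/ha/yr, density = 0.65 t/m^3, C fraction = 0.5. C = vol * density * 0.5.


C = 5.7 * 0.65 * 0.5 = 1.8525 ≈ 1.85 t C/ha/yr

1.85 t C/ha/yr


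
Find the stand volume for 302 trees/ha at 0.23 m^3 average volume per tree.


V_stand = 302 * 0.23 = 69.46 ≈ 69.5 m^3/ha

69.5 m^3/ha


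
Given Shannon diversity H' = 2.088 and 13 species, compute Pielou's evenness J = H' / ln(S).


ln(13) = 2.56495
J = H' / ln(S) = 2.088 / 2.56495 = 0.814051 ≈ 0.8141

0.8141


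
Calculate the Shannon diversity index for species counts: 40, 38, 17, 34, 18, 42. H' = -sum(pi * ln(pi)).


Total N = 40 + 38 + 17 + 34 + 18 + 42 = 189
Per-species terms:
  p = 40/189 = 0.211640; ln(p) = -1.552869; p*ln(p) = 0.211640 * (-1.552869) = -0.328649
  p = 38/189 = 0.201058; ln(p) = -1.604162; p*ln(p) = 0.201058 * (-1.604162) = -0.322530
  p = 17/189 = 0.089947; ln(p) = -2.408535; p*ln(p) = 0.089947 * (-2.408535) = -0.216640
  p = 34/189 = 0.179894; ln(p) = -1.715387; p*ln(p) = 0.179894 * (-1.715387) = -0.308588
  p = 18/189 = 0.095238; ln(p) = -2.351376; p*ln(p) = 0.095238 * (-2.351376) = -0.223940
  p = 42/189 = 0.222222; ln(p) = -1.504078; p*ln(p) = 0.222222 * (-1.504078) = -0.334239
sum(p*ln(p)) = (-0.328649) + (-0.322530) + (-0.216640) + (-0.308588) + (-0.223940) + (-0.334239) = -1.734586
H' = -(-1.734586) = 1.734586 ≈ 1.7346

1.7346


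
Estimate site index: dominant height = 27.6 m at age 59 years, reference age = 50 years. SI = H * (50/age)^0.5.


50/59 = 0.847458
(0.847458)^0.5 = 0.920575
SI = 27.6 * 0.920575 = 25.4079 ≈ 25.4 m

25.4 m


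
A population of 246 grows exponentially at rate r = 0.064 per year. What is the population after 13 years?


r*t = 0.064 * 13 = 0.832
exp(0.832) = 2.29791
N = 246 * 2.29791 = 565.286 ≈ 565

565


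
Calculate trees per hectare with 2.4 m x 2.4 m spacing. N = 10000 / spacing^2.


N = 10000 / 2.4^2 = 10000 / 5.76 = 1736.11 ≈ 1736 trees/ha

1736 trees/ha


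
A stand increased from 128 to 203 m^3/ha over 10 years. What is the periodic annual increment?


PAI = (V2 - V1) / period = (203 - 128) / 10 = 75 / 10 = 7.50 m^3/ha/yr

7.50 m^3/ha/yr


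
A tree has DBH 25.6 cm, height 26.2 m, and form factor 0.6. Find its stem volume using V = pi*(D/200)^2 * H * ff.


(D/200)^2 = (25.6/200)^2 = 0.128^2 = 0.016384
BA = 3.141593 * 0.016384 = 0.0514719 m^2
V = 0.0514719 * 26.2 * 0.6 = 0.809138 ≈ 0.809 m^3

0.809 m^3


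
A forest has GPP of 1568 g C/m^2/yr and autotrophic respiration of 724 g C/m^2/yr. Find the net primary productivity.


NPP = GPP - Ra = 1568 - 724 = 844 g C/m^2/yr

844 g C/m^2/yr


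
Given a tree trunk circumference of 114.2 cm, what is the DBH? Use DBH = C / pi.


DBH = C / pi = 114.2 / 3.141593 = 36.3510 ≈ 36.35 cm

36.35 cm


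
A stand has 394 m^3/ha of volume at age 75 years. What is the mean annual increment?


MAI = 394 / 75 = 5.2533 ≈ 5.25 m^3/ha/yr

5.25 m^3/ha/yr


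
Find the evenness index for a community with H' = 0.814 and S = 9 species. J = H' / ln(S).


ln(9) = 2.19722
J = H' / ln(S) = 0.814 / 2.19722 = 0.370468 ≈ 0.3705

0.3705


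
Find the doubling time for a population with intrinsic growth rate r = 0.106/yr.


td = ln(2) / 0.106 = 0.693147 / 0.106 = 6.53912 ≈ 6.5 years

6.5 years


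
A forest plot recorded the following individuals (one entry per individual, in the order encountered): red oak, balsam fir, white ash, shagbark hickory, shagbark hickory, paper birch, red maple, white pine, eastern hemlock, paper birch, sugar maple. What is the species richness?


Total individuals logged = 11
Distinct species (count of individuals): red oak (1), balsam fir (1), white ash (1), shagbark hickory (2), paper birch (2), red maple (1), white pine (1), eastern hemlock (1), sugar maple (1)
Species richness = number of distinct species = 9

9


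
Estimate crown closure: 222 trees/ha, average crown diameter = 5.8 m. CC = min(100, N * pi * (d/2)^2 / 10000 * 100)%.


(d/2)^2 = (5.8/2)^2 = 2.9^2 = 8.41
Crown area = 3.141593 * 8.41 = 26.4208 m^2
N * area / 10000 * 100 = 222 * 26.4208 / 10000 * 100 = 58.6542
CC = min(100, 58.6542) = 58.6542 ≈ 58.7%

58.7%


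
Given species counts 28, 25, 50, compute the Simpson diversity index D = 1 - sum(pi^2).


Total N = 28 + 25 + 50 = 103
Per-species terms:
  p = 28/103 = 0.271845; p^2 = 0.271845^2 = 0.073900
  p = 25/103 = 0.242718; p^2 = 0.242718^2 = 0.058912
  p = 50/103 = 0.485437; p^2 = 0.485437^2 = 0.235649
sum(p^2) = 0.073900 + 0.058912 + 0.235649 = 0.368461
D = 1 - 0.368461 = 0.631539 ≈ 0.6315

0.6315


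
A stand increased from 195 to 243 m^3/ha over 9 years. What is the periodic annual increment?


PAI = (V2 - V1) / period = (243 - 195) / 9 = 48 / 9 = 5.3333 ≈ 5.33 m^3/ha/yr

5.33 m^3/ha/yr


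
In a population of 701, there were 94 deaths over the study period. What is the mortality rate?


Mortality rate = 94 / 701 = 0.134094 ≈ 0.1341

0.1341


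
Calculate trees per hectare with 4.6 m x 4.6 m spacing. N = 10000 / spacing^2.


N = 10000 / 4.6^2 = 10000 / 21.16 = 472.590 ≈ 473 trees/ha

473 trees/ha


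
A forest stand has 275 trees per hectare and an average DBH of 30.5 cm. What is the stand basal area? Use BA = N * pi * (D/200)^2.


(D/200)^2 = (30.5/200)^2 = 0.1525^2 = 0.02325625
Individual BA = 3.141593 * 0.02325625 = 0.0730617 m^2
Stand BA = 275 * 0.0730617 = 20.0920 ≈ 20.09 m^2/ha

20.09 m^2/ha


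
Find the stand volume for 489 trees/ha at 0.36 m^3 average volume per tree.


V_stand = 489 * 0.36 = 176.04 ≈ 176.0 m^3/ha

176.0 m^3/ha
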